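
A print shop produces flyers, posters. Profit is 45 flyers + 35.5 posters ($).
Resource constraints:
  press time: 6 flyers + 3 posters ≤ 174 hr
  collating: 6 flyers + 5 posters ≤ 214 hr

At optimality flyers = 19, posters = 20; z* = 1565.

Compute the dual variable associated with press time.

1

Check each constraint at x*: press time 174/174 (tight); collating 214/214 (tight).
From A_Bᵀ y = c: 6·y_press time + 6·y_collating = 45; 3·y_press time + 5·y_collating = 35.5.
→ y_press time = 1 and y_collating = 6.5.
Shadow price of press time = 1.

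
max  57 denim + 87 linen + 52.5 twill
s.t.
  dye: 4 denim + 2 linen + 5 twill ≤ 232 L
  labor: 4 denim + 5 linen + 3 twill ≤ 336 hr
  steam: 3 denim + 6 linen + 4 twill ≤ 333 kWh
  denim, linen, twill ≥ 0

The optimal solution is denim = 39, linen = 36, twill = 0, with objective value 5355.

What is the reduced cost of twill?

-2.5

Check each constraint at x*: dye 228/232 (slack 4); labor 336/336 (tight); steam 333/333 (tight).
Since dye is not tight, its dual is 0.
Dual feasibility on the basic columns requires 4·y_labor + 3·y_steam = 57, 5·y_labor + 6·y_steam = 87.
This yields shadow prices y_labor = 9, y_steam = 7.
Reduced cost of twill: c₃ − yᵀa₃ = 52.5 − (9·3 + 7·4) = 52.5 − 55 = -2.5.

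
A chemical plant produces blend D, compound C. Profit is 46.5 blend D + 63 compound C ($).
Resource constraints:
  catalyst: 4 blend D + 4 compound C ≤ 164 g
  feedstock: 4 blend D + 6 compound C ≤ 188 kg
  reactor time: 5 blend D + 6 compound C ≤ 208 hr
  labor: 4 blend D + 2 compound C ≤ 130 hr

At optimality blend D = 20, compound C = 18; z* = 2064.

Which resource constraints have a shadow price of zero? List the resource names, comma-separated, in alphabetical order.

catalyst, labor

catalyst: 152/164 (slack 12)
feedstock: 188/188 (binding)
reactor time: 208/208 (binding)
labor: 116/130 (slack 14)
By complementary slackness, a constraint with positive slack has shadow price 0 → catalyst, labor.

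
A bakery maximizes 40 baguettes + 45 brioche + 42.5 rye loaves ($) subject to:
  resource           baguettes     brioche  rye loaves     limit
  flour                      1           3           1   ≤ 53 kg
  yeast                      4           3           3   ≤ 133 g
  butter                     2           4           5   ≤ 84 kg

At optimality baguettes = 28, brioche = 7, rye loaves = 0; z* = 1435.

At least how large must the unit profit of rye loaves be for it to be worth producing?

51

Check each constraint at x*: flour 49/53 (slack 4); yeast 133/133 (tight); butter 84/84 (tight).
Slack constraints have shadow price 0 (complementary slackness).
The binding rows give the dual system: 4·y_yeast + 2·y_butter = 40 and 3·y_yeast + 4·y_butter = 45.
→ y_yeast = 7 and y_butter = 6.
rye loaves enters the basis when its profit ≥ yᵀa₃ = 7·3 + 6·5 = 51.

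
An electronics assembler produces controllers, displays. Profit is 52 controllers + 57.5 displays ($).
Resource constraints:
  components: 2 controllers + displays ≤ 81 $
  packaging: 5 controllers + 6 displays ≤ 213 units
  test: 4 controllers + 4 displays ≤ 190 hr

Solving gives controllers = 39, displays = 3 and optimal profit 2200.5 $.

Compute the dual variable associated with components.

3.5

At the optimum: components uses 81 of 81 (binding); packaging uses 213 of 213 (binding); test uses 168 of 190 (slack = 22).
By complementary slackness, y = 0 for the non-binding constraint.
Dual feasibility on the basic columns requires 2·y_components + 5·y_packaging = 52, 1·y_components + 6·y_packaging = 57.5.
→ y_components = 3.5 and y_packaging = 9.
Shadow price of components = 3.5.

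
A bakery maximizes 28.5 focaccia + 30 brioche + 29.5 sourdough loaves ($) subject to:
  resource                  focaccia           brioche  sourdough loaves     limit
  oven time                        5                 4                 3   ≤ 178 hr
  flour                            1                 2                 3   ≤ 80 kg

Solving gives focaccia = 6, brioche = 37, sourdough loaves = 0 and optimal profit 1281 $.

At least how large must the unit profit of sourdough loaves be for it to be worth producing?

31.5

At the optimum: oven time uses 178 of 178 (binding); flour uses 80 of 80 (binding).
The binding rows give the dual system: 5·y_oven time + 1·y_flour = 28.5 and 4·y_oven time + 2·y_flour = 30.
This yields shadow prices y_oven time = 4.5, y_flour = 6.
sourdough loaves enters the basis when its profit ≥ yᵀa₃ = 4.5·3 + 6·3 = 31.5.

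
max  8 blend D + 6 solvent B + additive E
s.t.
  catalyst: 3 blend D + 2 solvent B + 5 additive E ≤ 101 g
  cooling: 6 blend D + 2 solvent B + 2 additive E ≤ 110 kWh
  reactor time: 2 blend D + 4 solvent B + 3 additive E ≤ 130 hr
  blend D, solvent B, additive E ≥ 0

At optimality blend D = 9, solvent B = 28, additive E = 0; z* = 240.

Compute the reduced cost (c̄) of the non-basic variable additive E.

Check each constraint at x*: catalyst 83/101 (slack 18); cooling 110/110 (tight); reactor time 130/130 (tight).
Since catalyst is not tight, its dual is 0.
From A_Bᵀ y = c: 6·y_cooling + 2·y_reactor time = 8; 2·y_cooling + 4·y_reactor time = 6.
This yields shadow prices y_cooling = 1, y_reactor time = 1.
Reduced cost of additive E: c₃ − yᵀa₃ = 1 − (1·2 + 1·3) = 1 − 5 = -4.

-4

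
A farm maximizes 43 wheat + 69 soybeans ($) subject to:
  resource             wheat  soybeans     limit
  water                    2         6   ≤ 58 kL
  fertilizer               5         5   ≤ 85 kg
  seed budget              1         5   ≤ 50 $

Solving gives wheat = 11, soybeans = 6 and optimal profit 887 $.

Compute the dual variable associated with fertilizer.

At the optimum: water uses 58 of 58 (binding); fertilizer uses 85 of 85 (binding); seed budget uses 41 of 50 (slack = 9).
By complementary slackness, y = 0 for the non-binding constraint.
Dual feasibility on the basic columns requires 2·y_water + 5·y_fertilizer = 43, 6·y_water + 5·y_fertilizer = 69.
Solving: y_water = 6.5, y_fertilizer = 6.
Shadow price of fertilizer = 6.

6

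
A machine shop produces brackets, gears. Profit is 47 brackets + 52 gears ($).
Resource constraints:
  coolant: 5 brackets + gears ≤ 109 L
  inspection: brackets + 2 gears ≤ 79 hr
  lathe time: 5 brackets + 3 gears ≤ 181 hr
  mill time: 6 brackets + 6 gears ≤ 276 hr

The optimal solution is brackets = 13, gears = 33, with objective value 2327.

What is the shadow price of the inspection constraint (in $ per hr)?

5

Check each constraint at x*: coolant 98/109 (slack 11); inspection 79/79 (tight); lathe time 164/181 (slack 17); mill time 276/276 (tight).
By complementary slackness, y = 0 for the non-binding constraints.
The binding rows give the dual system: 1·y_inspection + 6·y_mill time = 47 and 2·y_inspection + 6·y_mill time = 52.
→ y_inspection = 5 and y_mill time = 7.
Shadow price of inspection = 5.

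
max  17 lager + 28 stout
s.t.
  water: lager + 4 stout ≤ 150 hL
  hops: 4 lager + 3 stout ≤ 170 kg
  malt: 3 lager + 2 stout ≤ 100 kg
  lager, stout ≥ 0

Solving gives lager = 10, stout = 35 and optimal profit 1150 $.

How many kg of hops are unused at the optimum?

25

hops used = 4·10 + 3·35 = 145; slack = 170 − 145 = 25.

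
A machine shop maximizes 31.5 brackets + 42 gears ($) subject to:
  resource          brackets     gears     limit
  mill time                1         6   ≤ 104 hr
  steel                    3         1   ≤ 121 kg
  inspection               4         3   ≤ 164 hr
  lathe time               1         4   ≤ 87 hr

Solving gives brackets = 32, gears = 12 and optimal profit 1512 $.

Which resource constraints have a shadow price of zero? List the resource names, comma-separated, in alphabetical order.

mill time: 104/104 (binding)
steel: 108/121 (slack 13)
inspection: 164/164 (binding)
lathe time: 80/87 (slack 7)
By complementary slackness, a constraint with positive slack has shadow price 0 → lathe time, steel.

lathe time, steel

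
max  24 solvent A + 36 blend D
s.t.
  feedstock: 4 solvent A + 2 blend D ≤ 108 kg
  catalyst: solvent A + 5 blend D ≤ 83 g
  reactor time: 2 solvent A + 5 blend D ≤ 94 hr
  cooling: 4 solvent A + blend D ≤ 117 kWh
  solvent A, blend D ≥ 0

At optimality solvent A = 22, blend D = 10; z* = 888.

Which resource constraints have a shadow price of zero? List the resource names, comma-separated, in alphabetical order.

feedstock: 108/108 (binding)
catalyst: 72/83 (slack 11)
reactor time: 94/94 (binding)
cooling: 98/117 (slack 19)
By complementary slackness, a constraint with positive slack has shadow price 0 → catalyst, cooling.

catalyst, cooling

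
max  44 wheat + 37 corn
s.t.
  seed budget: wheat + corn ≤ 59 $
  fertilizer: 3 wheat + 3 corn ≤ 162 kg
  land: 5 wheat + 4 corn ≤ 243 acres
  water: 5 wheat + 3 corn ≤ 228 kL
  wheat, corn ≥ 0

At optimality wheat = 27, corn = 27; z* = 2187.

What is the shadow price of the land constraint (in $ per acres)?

At the optimum: seed budget uses 54 of 59 (slack = 5); fertilizer uses 162 of 162 (binding); land uses 243 of 243 (binding); water uses 216 of 228 (slack = 12).
Since seed budget, water are not tight, their duals are 0.
From A_Bᵀ y = c: 3·y_fertilizer + 5·y_land = 44; 3·y_fertilizer + 4·y_land = 37.
→ y_fertilizer = 3 and y_land = 7.
Shadow price of land = 7.

7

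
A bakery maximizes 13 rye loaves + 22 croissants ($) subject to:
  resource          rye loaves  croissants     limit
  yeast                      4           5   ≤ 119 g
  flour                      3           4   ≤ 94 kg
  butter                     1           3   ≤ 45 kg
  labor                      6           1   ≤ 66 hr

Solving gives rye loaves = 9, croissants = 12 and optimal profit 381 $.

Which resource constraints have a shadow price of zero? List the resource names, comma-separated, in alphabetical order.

yeast: 96/119 (slack 23)
flour: 75/94 (slack 19)
butter: 45/45 (binding)
labor: 66/66 (binding)
By complementary slackness, a constraint with positive slack has shadow price 0 → flour, yeast.

flour, yeast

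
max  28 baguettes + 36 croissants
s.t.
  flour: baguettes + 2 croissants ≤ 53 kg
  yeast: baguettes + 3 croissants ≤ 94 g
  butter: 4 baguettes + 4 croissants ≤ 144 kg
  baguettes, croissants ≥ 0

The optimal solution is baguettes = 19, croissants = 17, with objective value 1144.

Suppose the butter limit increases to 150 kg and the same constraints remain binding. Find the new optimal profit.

At the optimum: flour uses 53 of 53 (binding); yeast uses 70 of 94 (slack = 24); butter uses 144 of 144 (binding).
Since yeast is not tight, its dual is 0.
From A_Bᵀ y = c: 1·y_flour + 4·y_butter = 28; 2·y_flour + 4·y_butter = 36.
This yields shadow prices y_flour = 8, y_butter = 5.
Δz = y_butter·Δb = 5 × (6) = 30, so new z* = 1144 + 30 = 1174.

1174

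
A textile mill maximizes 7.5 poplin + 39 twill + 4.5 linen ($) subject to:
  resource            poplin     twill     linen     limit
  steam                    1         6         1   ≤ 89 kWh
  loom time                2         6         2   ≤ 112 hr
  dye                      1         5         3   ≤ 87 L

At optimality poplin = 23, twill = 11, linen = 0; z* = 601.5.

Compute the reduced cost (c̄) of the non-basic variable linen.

Check each constraint at x*: steam 89/89 (tight); loom time 112/112 (tight); dye 78/87 (slack 9).
Since dye is not tight, its dual is 0.
The binding rows give the dual system: 1·y_steam + 2·y_loom time = 7.5 and 6·y_steam + 6·y_loom time = 39.
This yields shadow prices y_steam = 5.5, y_loom time = 1.
Reduced cost of linen: c₃ − yᵀa₃ = 4.5 − (5.5·1 + 1·2) = 4.5 − 7.5 = -3.

-3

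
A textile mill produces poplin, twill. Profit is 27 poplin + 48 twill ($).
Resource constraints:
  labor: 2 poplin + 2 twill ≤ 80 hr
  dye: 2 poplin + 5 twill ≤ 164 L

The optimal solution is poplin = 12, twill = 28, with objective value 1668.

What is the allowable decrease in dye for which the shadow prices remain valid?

Binding constraints: labor, dye. The basis is B = [[2,2],[2,5]] with det 6.
Per unit decrease in dye, x* moves by d = (0.3333, -0.3333).
The basis stays optimal until twill reaches 0; allowable decrease = 84 L.

84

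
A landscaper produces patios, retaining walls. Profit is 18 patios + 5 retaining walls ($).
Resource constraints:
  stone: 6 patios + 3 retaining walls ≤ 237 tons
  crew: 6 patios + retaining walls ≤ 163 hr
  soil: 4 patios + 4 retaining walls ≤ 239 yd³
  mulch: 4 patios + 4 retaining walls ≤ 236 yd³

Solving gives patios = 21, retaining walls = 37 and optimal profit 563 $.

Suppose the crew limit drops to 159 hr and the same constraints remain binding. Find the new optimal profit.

555

At the optimum: stone uses 237 of 237 (binding); crew uses 163 of 163 (binding); soil uses 232 of 239 (slack = 7); mulch uses 232 of 236 (slack = 4).
By complementary slackness, y = 0 for the non-binding constraints.
Dual feasibility on the basic columns requires 6·y_stone + 6·y_crew = 18, 3·y_stone + 1·y_crew = 5.
This yields shadow prices y_stone = 1, y_crew = 2.
Δz = y_crew·Δb = 2 × (-4) = -8, so new z* = 563 − 8 = 555.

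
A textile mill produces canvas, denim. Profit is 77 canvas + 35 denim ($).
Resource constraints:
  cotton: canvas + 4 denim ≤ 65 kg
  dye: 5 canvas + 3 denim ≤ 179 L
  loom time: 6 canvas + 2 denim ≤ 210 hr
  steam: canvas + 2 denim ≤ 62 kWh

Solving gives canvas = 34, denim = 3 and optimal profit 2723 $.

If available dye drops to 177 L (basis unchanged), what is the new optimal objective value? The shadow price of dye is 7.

2709

Δb = -2, so new z* = 2723 + (7)·(-2) = 2723 − 14 = 2709.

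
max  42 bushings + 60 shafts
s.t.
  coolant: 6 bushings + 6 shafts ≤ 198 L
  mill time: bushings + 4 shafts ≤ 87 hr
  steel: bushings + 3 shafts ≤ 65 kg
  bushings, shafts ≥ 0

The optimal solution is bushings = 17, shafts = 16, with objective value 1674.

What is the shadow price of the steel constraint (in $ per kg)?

At the optimum: coolant uses 198 of 198 (binding); mill time uses 81 of 87 (slack = 6); steel uses 65 of 65 (binding).
Since mill time is not tight, its dual is 0.
From A_Bᵀ y = c: 6·y_coolant + 1·y_steel = 42; 6·y_coolant + 3·y_steel = 60.
Solving: y_coolant = 5.5, y_steel = 9.
Shadow price of steel = 9.

9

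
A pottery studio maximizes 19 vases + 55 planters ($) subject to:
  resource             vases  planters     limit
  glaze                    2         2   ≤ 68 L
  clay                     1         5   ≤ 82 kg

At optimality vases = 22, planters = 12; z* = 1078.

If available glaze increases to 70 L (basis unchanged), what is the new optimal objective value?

Check each constraint at x*: glaze 68/68 (tight); clay 82/82 (tight).
The binding rows give the dual system: 2·y_glaze + 1·y_clay = 19 and 2·y_glaze + 5·y_clay = 55.
→ y_glaze = 5 and y_clay = 9.
Δz = y_glaze·Δb = 5 × (2) = 10, so new z* = 1078 + 10 = 1088.

1088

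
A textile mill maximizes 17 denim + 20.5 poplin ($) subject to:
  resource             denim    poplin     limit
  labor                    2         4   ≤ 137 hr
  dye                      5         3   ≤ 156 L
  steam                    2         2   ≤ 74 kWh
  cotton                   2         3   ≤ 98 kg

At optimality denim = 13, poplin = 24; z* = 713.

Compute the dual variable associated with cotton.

3.5

Binding: steam and cotton. Non-binding: labor (15 unused), dye (19 unused).
Since labor, dye are not tight, their duals are 0.
The binding rows give the dual system: 2·y_steam + 2·y_cotton = 17 and 2·y_steam + 3·y_cotton = 20.5.
This yields shadow prices y_steam = 5, y_cotton = 3.5.
Shadow price of cotton = 3.5.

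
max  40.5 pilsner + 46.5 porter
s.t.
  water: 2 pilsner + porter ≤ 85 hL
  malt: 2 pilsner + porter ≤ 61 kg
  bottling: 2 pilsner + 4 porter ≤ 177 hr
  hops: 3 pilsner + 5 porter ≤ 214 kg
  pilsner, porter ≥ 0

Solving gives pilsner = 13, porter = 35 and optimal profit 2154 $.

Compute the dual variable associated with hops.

7.5

Check each constraint at x*: water 61/85 (slack 24); malt 61/61 (tight); bottling 166/177 (slack 11); hops 214/214 (tight).
Slack constraints have shadow price 0 (complementary slackness).
From A_Bᵀ y = c: 2·y_malt + 3·y_hops = 40.5; 1·y_malt + 5·y_hops = 46.5.
Solving: y_malt = 9, y_hops = 7.5.
Shadow price of hops = 7.5.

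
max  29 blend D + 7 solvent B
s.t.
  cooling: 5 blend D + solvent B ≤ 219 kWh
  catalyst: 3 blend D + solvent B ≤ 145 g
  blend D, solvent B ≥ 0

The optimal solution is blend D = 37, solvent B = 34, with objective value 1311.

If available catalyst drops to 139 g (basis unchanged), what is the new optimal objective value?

At the optimum: cooling uses 219 of 219 (binding); catalyst uses 145 of 145 (binding).
Dual feasibility on the basic columns requires 5·y_cooling + 3·y_catalyst = 29, 1·y_cooling + 1·y_catalyst = 7.
Solving: y_cooling = 4, y_catalyst = 3.
Δz = y_catalyst·Δb = 3 × (-6) = -18, so new z* = 1311 − 18 = 1293.

1293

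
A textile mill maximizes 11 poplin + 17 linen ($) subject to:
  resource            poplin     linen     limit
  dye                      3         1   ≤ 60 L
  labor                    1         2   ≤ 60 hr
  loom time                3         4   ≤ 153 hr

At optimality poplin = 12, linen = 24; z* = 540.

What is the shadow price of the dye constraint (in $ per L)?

Check each constraint at x*: dye 60/60 (tight); labor 60/60 (tight); loom time 132/153 (slack 21).
Slack constraints have shadow price 0 (complementary slackness).
Dual feasibility on the basic columns requires 3·y_dye + 1·y_labor = 11, 1·y_dye + 2·y_labor = 17.
→ y_dye = 1 and y_labor = 8.
Shadow price of dye = 1.

1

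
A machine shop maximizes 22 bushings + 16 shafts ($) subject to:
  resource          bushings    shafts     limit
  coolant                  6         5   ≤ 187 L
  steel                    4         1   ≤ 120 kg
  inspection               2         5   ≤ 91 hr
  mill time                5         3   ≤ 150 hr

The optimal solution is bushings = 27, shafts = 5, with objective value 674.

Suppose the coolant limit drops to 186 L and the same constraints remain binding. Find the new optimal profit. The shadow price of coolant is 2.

Δb = -1, so new z* = 674 + (2)·(-1) = 674 − 2 = 672.

672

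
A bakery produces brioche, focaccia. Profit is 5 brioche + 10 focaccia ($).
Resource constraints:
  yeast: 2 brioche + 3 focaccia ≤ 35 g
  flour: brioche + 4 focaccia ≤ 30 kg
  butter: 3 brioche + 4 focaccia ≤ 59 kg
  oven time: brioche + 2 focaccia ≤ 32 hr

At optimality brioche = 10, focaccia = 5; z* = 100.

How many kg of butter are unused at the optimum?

9

butter used = 3·10 + 4·5 = 50; slack = 59 − 50 = 9.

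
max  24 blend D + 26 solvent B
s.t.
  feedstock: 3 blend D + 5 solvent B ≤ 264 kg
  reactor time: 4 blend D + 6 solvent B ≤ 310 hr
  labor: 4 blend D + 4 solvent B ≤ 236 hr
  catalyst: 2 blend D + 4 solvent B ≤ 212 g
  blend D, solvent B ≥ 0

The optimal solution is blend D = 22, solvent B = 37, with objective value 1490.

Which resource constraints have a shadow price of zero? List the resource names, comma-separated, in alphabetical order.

feedstock: 251/264 (slack 13)
reactor time: 310/310 (binding)
labor: 236/236 (binding)
catalyst: 192/212 (slack 20)
By complementary slackness, a constraint with positive slack has shadow price 0 → catalyst, feedstock.

catalyst, feedstock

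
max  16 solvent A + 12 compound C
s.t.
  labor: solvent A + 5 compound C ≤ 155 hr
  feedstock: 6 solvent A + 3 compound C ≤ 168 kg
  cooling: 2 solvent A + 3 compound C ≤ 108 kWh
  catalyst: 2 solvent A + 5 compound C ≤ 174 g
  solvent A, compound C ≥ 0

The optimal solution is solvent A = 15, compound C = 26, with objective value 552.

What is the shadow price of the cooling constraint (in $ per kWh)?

2

Check each constraint at x*: labor 145/155 (slack 10); feedstock 168/168 (tight); cooling 108/108 (tight); catalyst 160/174 (slack 14).
Since labor, catalyst are not tight, their duals are 0.
The binding rows give the dual system: 6·y_feedstock + 2·y_cooling = 16 and 3·y_feedstock + 3·y_cooling = 12.
This yields shadow prices y_feedstock = 2, y_cooling = 2.
Shadow price of cooling = 2.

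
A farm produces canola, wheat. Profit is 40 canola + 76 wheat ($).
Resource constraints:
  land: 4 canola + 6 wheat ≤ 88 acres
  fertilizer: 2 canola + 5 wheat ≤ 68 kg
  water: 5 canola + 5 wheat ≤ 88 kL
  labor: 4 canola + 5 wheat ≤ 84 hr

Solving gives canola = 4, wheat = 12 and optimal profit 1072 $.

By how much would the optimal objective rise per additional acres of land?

6

Binding: land and fertilizer. Non-binding: water (8 unused), labor (8 unused).
By complementary slackness, y = 0 for the non-binding constraints.
The binding rows give the dual system: 4·y_land + 2·y_fertilizer = 40 and 6·y_land + 5·y_fertilizer = 76.
This yields shadow prices y_land = 6, y_fertilizer = 8.
Shadow price of land = 6.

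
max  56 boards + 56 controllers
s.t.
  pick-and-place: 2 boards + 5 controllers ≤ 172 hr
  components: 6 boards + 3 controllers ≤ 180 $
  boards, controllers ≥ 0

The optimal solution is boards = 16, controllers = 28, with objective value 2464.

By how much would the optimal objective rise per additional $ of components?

Check each constraint at x*: pick-and-place 172/172 (tight); components 180/180 (tight).
From A_Bᵀ y = c: 2·y_pick-and-place + 6·y_components = 56; 5·y_pick-and-place + 3·y_components = 56.
This yields shadow prices y_pick-and-place = 7, y_components = 7.
Shadow price of components = 7.

7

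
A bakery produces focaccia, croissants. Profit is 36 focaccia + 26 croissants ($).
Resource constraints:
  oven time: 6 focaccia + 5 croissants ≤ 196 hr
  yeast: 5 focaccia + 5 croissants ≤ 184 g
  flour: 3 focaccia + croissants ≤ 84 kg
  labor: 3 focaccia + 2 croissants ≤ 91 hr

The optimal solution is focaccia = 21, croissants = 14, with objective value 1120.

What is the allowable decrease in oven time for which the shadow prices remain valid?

7

Binding constraints: oven time, labor. The basis is B = [[6,5],[3,2]] with det -3.
Per unit decrease in oven time, x* moves by d = (0.6667, -1).
The basis stays optimal until flour becomes binding; allowable decrease = 7 hr.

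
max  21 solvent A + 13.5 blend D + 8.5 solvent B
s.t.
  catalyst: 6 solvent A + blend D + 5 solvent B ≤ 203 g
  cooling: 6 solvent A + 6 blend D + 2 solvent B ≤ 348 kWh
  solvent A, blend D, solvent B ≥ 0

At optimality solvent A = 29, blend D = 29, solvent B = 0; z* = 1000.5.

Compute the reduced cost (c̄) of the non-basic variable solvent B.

-3

Both catalyst and cooling are binding at x*.
The binding rows give the dual system: 6·y_catalyst + 6·y_cooling = 21 and 1·y_catalyst + 6·y_cooling = 13.5.
Solving: y_catalyst = 1.5, y_cooling = 2.
Reduced cost of solvent B: c₃ − yᵀa₃ = 8.5 − (1.5·5 + 2·2) = 8.5 − 11.5 = -3.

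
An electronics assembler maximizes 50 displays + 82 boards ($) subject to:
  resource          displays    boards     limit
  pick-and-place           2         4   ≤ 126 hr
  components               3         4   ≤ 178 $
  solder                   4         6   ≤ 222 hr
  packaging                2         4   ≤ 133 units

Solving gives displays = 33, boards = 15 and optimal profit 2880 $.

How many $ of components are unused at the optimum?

19

components used = 3·33 + 4·15 = 159; slack = 178 − 159 = 19.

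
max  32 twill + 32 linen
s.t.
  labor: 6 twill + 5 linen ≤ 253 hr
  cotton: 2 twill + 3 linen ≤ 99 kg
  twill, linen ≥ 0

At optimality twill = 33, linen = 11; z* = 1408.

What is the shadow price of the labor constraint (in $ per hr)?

4

Check each constraint at x*: labor 253/253 (tight); cotton 99/99 (tight).
The binding rows give the dual system: 6·y_labor + 2·y_cotton = 32 and 5·y_labor + 3·y_cotton = 32.
This yields shadow prices y_labor = 4, y_cotton = 4.
Shadow price of labor = 4.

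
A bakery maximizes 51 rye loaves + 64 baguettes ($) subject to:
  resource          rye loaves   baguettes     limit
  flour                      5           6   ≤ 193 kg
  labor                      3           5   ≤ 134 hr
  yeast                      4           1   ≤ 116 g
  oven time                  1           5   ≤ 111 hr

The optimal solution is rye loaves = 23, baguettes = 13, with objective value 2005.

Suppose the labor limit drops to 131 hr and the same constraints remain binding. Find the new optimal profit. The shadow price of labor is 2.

1999

Δb = -3, so new z* = 2005 + (2)·(-3) = 2005 − 6 = 1999.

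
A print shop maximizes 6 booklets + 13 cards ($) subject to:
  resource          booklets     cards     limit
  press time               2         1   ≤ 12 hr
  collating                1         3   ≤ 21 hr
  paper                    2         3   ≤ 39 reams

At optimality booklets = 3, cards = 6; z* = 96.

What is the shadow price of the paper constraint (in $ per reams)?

Binding: press time and collating. Non-binding: paper (15 unused).
Since paper is not tight, its dual is 0.
From A_Bᵀ y = c: 2·y_press time + 1·y_collating = 6; 1·y_press time + 3·y_collating = 13.
This yields shadow prices y_press time = 1, y_collating = 4.
Shadow price of paper = 0.

0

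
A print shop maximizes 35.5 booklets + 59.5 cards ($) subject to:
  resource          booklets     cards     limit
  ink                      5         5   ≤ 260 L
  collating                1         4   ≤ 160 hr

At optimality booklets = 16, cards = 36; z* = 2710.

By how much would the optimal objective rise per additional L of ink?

5.5

At the optimum: ink uses 260 of 260 (binding); collating uses 160 of 160 (binding).
Dual feasibility on the basic columns requires 5·y_ink + 1·y_collating = 35.5, 5·y_ink + 4·y_collating = 59.5.
Solving: y_ink = 5.5, y_collating = 8.
Shadow price of ink = 5.5.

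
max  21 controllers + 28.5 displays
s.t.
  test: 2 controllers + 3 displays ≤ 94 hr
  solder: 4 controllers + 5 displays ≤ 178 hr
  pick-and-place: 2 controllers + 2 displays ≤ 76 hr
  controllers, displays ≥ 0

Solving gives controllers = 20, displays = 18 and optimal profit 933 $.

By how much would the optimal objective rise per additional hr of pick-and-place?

At the optimum: test uses 94 of 94 (binding); solder uses 170 of 178 (slack = 8); pick-and-place uses 76 of 76 (binding).
Slack constraints have shadow price 0 (complementary slackness).
Dual feasibility on the basic columns requires 2·y_test + 2·y_pick-and-place = 21, 3·y_test + 2·y_pick-and-place = 28.5.
→ y_test = 7.5 and y_pick-and-place = 3.
Shadow price of pick-and-place = 3.

3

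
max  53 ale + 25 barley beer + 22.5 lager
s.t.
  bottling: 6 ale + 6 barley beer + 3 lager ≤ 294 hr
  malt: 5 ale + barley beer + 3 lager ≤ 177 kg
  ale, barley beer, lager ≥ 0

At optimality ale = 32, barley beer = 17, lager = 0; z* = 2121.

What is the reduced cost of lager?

-7.5

Check each constraint at x*: bottling 294/294 (tight); malt 177/177 (tight).
From A_Bᵀ y = c: 6·y_bottling + 5·y_malt = 53; 6·y_bottling + 1·y_malt = 25.
→ y_bottling = 3 and y_malt = 7.
Reduced cost of lager: c₃ − yᵀa₃ = 22.5 − (3·3 + 7·3) = 22.5 − 30 = -7.5.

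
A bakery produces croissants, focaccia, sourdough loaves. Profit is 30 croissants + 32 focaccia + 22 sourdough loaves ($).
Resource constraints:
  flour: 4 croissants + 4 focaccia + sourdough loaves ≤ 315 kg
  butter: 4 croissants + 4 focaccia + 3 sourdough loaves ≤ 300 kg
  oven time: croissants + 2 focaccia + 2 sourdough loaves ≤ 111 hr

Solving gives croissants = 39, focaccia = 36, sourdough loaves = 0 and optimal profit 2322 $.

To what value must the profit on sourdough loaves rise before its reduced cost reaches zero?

25

Binding: butter and oven time. Non-binding: flour (15 unused).
By complementary slackness, y = 0 for the non-binding constraint.
From A_Bᵀ y = c: 4·y_butter + 1·y_oven time = 30; 4·y_butter + 2·y_oven time = 32.
→ y_butter = 7 and y_oven time = 2.
sourdough loaves enters the basis when its profit ≥ yᵀa₃ = 7·3 + 2·2 = 25.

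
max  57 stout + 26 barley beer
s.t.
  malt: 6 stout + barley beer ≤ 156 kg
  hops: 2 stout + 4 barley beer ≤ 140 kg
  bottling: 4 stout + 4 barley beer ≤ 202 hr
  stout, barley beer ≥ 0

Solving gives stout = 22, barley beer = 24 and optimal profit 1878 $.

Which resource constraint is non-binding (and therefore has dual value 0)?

malt: 156/156 (binding)
hops: 140/140 (binding)
bottling: 184/202 (slack 18)
By complementary slackness, a constraint with positive slack has shadow price 0 → bottling.

bottling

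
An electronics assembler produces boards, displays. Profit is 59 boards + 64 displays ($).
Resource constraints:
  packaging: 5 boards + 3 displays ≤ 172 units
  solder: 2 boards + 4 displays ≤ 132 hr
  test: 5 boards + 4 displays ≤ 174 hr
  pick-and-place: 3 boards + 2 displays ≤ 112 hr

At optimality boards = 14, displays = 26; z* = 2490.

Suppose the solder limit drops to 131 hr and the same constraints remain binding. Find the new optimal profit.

2483

Binding: solder and test. Non-binding: packaging (24 unused), pick-and-place (18 unused).
By complementary slackness, y = 0 for the non-binding constraints.
The binding rows give the dual system: 2·y_solder + 5·y_test = 59 and 4·y_solder + 4·y_test = 64.
This yields shadow prices y_solder = 7, y_test = 9.
Δz = y_solder·Δb = 7 × (-1) = -7, so new z* = 2490 − 7 = 2483.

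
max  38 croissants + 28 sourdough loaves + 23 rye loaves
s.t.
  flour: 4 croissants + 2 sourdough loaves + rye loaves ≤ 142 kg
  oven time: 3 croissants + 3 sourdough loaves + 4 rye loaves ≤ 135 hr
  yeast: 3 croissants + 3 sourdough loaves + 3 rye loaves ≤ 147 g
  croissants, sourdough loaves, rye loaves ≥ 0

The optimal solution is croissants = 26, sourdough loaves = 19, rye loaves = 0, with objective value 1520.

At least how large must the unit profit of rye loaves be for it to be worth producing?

At the optimum: flour uses 142 of 142 (binding); oven time uses 135 of 135 (binding); yeast uses 135 of 147 (slack = 12).
Slack constraints have shadow price 0 (complementary slackness).
Dual feasibility on the basic columns requires 4·y_flour + 3·y_oven time = 38, 2·y_flour + 3·y_oven time = 28.
→ y_flour = 5 and y_oven time = 6.
rye loaves enters the basis when its profit ≥ yᵀa₃ = 5·1 + 6·4 = 29.

29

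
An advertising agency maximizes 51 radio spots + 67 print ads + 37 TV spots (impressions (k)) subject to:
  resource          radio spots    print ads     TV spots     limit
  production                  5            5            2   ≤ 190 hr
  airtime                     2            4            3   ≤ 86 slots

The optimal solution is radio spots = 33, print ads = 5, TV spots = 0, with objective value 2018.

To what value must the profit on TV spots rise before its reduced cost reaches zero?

38

At the optimum: production uses 190 of 190 (binding); airtime uses 86 of 86 (binding).
From A_Bᵀ y = c: 5·y_production + 2·y_airtime = 51; 5·y_production + 4·y_airtime = 67.
Solving: y_production = 7, y_airtime = 8.
TV spots enters the basis when its profit ≥ yᵀa₃ = 7·2 + 8·3 = 38.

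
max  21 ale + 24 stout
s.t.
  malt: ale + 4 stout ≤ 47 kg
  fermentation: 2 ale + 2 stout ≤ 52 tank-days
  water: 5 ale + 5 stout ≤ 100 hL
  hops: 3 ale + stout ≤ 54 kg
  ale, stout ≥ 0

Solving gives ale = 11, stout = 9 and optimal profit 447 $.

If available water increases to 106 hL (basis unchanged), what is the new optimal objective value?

At the optimum: malt uses 47 of 47 (binding); fermentation uses 40 of 52 (slack = 12); water uses 100 of 100 (binding); hops uses 42 of 54 (slack = 12).
Slack constraints have shadow price 0 (complementary slackness).
From A_Bᵀ y = c: 1·y_malt + 5·y_water = 21; 4·y_malt + 5·y_water = 24.
Solving: y_malt = 1, y_water = 4.
Δz = y_water·Δb = 4 × (6) = 24, so new z* = 447 + 24 = 471.

471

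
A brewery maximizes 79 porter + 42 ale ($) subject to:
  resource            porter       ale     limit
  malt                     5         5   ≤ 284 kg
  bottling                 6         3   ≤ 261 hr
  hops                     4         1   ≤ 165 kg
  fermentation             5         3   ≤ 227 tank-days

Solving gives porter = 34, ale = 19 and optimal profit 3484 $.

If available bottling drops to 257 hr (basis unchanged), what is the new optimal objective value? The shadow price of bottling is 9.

Δb = -4, so new z* = 3484 + (9)·(-4) = 3484 − 36 = 3448.

3448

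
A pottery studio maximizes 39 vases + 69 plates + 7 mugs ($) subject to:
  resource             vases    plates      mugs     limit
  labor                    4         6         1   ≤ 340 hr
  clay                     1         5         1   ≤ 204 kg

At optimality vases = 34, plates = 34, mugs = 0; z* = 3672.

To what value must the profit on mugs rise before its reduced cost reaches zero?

12

Check each constraint at x*: labor 340/340 (tight); clay 204/204 (tight).
Dual feasibility on the basic columns requires 4·y_labor + 1·y_clay = 39, 6·y_labor + 5·y_clay = 69.
→ y_labor = 9 and y_clay = 3.
mugs enters the basis when its profit ≥ yᵀa₃ = 9·1 + 3·1 = 12.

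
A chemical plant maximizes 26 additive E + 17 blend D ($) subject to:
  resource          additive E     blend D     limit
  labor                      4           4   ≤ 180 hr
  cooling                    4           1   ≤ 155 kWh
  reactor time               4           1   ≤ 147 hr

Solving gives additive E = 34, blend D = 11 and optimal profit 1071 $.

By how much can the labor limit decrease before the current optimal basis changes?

33

Binding constraints: labor, reactor time. The basis is B = [[4,4],[4,1]] with det -12.
Per unit decrease in labor, x* moves by d = (0.0833, -0.3333).
The basis stays optimal until blend D reaches 0; allowable decrease = 33 hr.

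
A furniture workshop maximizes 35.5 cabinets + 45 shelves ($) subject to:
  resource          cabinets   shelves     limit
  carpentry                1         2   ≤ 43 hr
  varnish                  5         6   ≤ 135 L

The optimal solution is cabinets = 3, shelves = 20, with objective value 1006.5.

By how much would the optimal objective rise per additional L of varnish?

6.5

Check each constraint at x*: carpentry 43/43 (tight); varnish 135/135 (tight).
The binding rows give the dual system: 1·y_carpentry + 5·y_varnish = 35.5 and 2·y_carpentry + 6·y_varnish = 45.
→ y_carpentry = 3 and y_varnish = 6.5.
Shadow price of varnish = 6.5.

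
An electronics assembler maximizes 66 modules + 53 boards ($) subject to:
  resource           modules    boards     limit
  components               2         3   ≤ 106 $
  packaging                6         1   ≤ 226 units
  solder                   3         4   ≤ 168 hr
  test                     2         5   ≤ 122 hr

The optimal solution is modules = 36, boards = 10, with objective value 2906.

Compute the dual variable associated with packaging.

8

At the optimum: components uses 102 of 106 (slack = 4); packaging uses 226 of 226 (binding); solder uses 148 of 168 (slack = 20); test uses 122 of 122 (binding).
By complementary slackness, y = 0 for the non-binding constraints.
Dual feasibility on the basic columns requires 6·y_packaging + 2·y_test = 66, 1·y_packaging + 5·y_test = 53.
→ y_packaging = 8 and y_test = 9.
Shadow price of packaging = 8.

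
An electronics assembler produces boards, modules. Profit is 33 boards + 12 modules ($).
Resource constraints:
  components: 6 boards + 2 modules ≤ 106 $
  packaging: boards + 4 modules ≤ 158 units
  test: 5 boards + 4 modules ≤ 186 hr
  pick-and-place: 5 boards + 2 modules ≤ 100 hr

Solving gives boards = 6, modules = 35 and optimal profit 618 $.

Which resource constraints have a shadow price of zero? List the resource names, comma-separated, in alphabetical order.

components: 106/106 (binding)
packaging: 146/158 (slack 12)
test: 170/186 (slack 16)
pick-and-place: 100/100 (binding)
By complementary slackness, a constraint with positive slack has shadow price 0 → packaging, test.

packaging, test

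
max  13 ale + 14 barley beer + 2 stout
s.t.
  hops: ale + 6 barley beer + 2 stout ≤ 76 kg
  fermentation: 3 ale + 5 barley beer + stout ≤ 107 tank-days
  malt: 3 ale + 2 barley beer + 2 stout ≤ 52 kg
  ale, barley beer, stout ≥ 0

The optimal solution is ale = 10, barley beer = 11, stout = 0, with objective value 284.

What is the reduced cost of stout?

-8

Binding: hops and malt. Non-binding: fermentation (22 unused).
Since fermentation is not tight, its dual is 0.
The binding rows give the dual system: 1·y_hops + 3·y_malt = 13 and 6·y_hops + 2·y_malt = 14.
This yields shadow prices y_hops = 1, y_malt = 4.
Reduced cost of stout: c₃ − yᵀa₃ = 2 − (1·2 + 4·2) = 2 − 10 = -8.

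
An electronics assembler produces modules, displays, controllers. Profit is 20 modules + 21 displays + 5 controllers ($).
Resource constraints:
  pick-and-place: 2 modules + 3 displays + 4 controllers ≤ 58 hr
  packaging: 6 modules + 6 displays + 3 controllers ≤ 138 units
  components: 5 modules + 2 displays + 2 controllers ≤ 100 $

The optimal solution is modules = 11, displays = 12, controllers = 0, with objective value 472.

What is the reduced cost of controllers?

Check each constraint at x*: pick-and-place 58/58 (tight); packaging 138/138 (tight); components 79/100 (slack 21).
Since components is not tight, its dual is 0.
Dual feasibility on the basic columns requires 2·y_pick-and-place + 6·y_packaging = 20, 3·y_pick-and-place + 6·y_packaging = 21.
→ y_pick-and-place = 1 and y_packaging = 3.
Reduced cost of controllers: c₃ − yᵀa₃ = 5 − (1·4 + 3·3) = 5 − 13 = -8.

-8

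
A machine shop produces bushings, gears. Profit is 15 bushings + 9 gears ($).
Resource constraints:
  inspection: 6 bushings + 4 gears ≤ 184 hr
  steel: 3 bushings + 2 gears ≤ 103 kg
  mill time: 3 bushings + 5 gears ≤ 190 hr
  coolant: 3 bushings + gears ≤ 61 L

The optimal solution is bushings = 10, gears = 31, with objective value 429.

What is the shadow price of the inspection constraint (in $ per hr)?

Binding: inspection and coolant. Non-binding: steel (11 unused), mill time (5 unused).
Slack constraints have shadow price 0 (complementary slackness).
The binding rows give the dual system: 6·y_inspection + 3·y_coolant = 15 and 4·y_inspection + 1·y_coolant = 9.
→ y_inspection = 2 and y_coolant = 1.
Shadow price of inspection = 2.

2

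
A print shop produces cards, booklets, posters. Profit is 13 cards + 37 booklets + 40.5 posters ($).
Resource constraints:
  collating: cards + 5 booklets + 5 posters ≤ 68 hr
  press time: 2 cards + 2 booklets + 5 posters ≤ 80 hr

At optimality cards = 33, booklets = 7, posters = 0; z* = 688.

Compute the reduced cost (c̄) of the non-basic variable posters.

-7

Check each constraint at x*: collating 68/68 (tight); press time 80/80 (tight).
From A_Bᵀ y = c: 1·y_collating + 2·y_press time = 13; 5·y_collating + 2·y_press time = 37.
Solving: y_collating = 6, y_press time = 3.5.
Reduced cost of posters: c₃ − yᵀa₃ = 40.5 − (6·5 + 3.5·5) = 40.5 − 47.5 = -7.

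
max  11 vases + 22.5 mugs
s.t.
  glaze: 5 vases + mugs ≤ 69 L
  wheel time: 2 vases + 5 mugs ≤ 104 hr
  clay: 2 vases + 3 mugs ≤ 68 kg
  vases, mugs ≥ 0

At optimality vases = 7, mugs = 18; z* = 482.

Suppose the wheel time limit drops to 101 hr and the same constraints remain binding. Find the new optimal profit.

At the optimum: glaze uses 53 of 69 (slack = 16); wheel time uses 104 of 104 (binding); clay uses 68 of 68 (binding).
Slack constraints have shadow price 0 (complementary slackness).
From A_Bᵀ y = c: 2·y_wheel time + 2·y_clay = 11; 5·y_wheel time + 3·y_clay = 22.5.
This yields shadow prices y_wheel time = 3, y_clay = 2.5.
Δz = y_wheel time·Δb = 3 × (-3) = -9, so new z* = 482 − 9 = 473.

473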